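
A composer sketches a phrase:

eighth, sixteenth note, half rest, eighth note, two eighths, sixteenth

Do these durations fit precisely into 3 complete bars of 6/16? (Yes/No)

One bar of 6/16 = 6 sixteenth notes, so 3 bars = 18.
Each duration in sixteenth notes: eighth = 2; sixteenth note = 1; half rest = 8; eighth note = 2; eighth = 2; eighth = 2; sixteenth = 1.
Sum: 2 + 1 + 8 + 2 + 2 + 2 + 1 = 18.
18 equals 18, so the answer is Yes.

Yes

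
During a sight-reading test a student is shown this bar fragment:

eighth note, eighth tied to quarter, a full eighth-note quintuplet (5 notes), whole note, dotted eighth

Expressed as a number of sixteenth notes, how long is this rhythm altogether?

35

Working in sixteenth notes: eighth note = 2; eighth tied to quarter (eighth + quarter) = 6; a full eighth-note quintuplet (5 notes) (five quintuplet eighths span one half) = 8; whole note = 16; dotted eighth = 3.
Total: 2 + 6 + 8 + 16 + 3 = 35 sixteenth notes.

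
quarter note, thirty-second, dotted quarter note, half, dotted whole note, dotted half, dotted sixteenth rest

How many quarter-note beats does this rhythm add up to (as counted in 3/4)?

14

One quarter-note beat = 8 thirty-second notes.
Express everything in thirty-second notes: quarter note = 8; thirty-second = 1; dotted quarter note = 12; half = 16; dotted whole note = 48; dotted half = 24; dotted sixteenth rest = 3.
Sum: 8 + 1 + 12 + 16 + 48 + 24 + 3 = 112.
112 ÷ 8 = 14 beats.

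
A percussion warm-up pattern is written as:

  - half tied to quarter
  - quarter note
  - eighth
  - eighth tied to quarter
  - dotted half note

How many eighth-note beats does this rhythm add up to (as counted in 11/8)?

One eighth-note beat = 2 sixteenth notes.
Working in sixteenth notes: half tied to quarter (half + quarter) = 12; quarter note = 4; eighth = 2; eighth tied to quarter (eighth + quarter) = 6; dotted half note = 12.
Altogether 12 + 4 + 2 + 6 + 12 = 36.
36 ÷ 2 = 18 beats.

18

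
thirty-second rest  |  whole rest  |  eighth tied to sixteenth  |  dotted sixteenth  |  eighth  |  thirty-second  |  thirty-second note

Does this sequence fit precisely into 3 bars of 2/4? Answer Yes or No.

One bar of 2/4 = 16 thirty-second notes, so 3 bars = 48.
Express everything in thirty-second notes: thirty-second rest = 1; whole rest = 32; eighth tied to sixteenth (eighth + sixteenth) = 6; dotted sixteenth = 3; eighth = 4; thirty-second = 1; thirty-second note = 1.
Adding: 1 + 32 + 6 + 3 + 4 + 1 + 1 = 48.
48 equals 48, so the answer is Yes.

Yes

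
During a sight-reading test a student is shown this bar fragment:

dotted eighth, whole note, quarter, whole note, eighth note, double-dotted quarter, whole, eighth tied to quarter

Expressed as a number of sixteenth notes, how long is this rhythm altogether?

Express everything in sixteenth notes: dotted eighth = 3; whole note = 16; quarter = 4; whole note = 16; eighth note = 2; double-dotted quarter = 7; whole = 16; eighth tied to quarter (eighth + quarter) = 6.
Sum: 3 + 16 + 4 + 16 + 2 + 7 + 16 + 6 = 70 sixteenth notes.

70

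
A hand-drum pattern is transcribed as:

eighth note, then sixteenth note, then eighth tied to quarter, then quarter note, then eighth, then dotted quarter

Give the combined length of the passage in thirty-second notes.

42

In thirty-second notes: eighth note = 4; sixteenth note = 2; eighth tied to quarter (eighth + quarter) = 12; quarter note = 8; eighth = 4; dotted quarter = 12.
Sum: 4 + 2 + 12 + 8 + 4 + 12 = 42 thirty-second notes.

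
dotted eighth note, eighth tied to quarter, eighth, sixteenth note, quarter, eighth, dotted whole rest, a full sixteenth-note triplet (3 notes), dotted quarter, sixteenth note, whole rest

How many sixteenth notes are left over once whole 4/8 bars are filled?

One bar of 4/8 = 8 sixteenth notes.
In sixteenth notes: dotted eighth note = 3; eighth tied to quarter (eighth + quarter) = 6; eighth = 2; sixteenth note = 1; quarter = 4; eighth = 2; dotted whole rest = 24; a full sixteenth-note triplet (3 notes) (three triplet sixteenths span one eighth) = 2; dotted quarter = 6; sixteenth note = 1; whole rest = 16.
Altogether 3 + 6 + 2 + 1 + 4 + 2 + 24 + 2 + 6 + 1 + 16 = 67.
67 ÷ 8 = 8 complete bars with 3 sixteenth notes remaining.

3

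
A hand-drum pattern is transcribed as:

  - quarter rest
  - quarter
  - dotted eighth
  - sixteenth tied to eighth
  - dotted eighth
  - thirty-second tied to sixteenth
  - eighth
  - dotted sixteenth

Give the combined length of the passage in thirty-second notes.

Express everything in thirty-second notes: quarter rest = 8; quarter = 8; dotted eighth = 6; sixteenth tied to eighth (sixteenth + eighth) = 6; dotted eighth = 6; thirty-second tied to sixteenth (thirty-second + sixteenth) = 3; eighth = 4; dotted sixteenth = 3.
Altogether 8 + 8 + 6 + 6 + 6 + 3 + 4 + 3 = 44 thirty-second notes.

44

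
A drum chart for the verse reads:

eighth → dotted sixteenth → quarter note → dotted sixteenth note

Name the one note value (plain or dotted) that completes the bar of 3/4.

dotted eighth note

The bar of 3/4 = 24 thirty-second notes.
Express everything in thirty-second notes: eighth = 4; dotted sixteenth = 3; quarter note = 8; dotted sixteenth note = 3.
Altogether 4 + 3 + 8 + 3 = 18.
Remaining: 24 − 18 = 6 thirty-second notes, which is a dotted eighth note.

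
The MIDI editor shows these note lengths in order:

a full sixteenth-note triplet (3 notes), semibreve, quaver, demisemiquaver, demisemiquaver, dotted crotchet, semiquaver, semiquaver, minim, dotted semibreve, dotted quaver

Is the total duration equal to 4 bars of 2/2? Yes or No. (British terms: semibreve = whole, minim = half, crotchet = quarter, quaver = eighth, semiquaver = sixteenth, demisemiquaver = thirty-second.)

One bar of 2/2 = 32 thirty-second notes, so 4 bars = 128.
In thirty-second notes: a full sixteenth-note triplet (3 notes) (three triplet sixteenths span one eighth) = 4; semibreve = 32; quaver = 4; demisemiquaver = 1; demisemiquaver = 1; dotted crotchet = 12; semiquaver = 2; semiquaver = 2; minim = 16; dotted semibreve = 48; dotted quaver = 6.
Total: 4 + 32 + 4 + 1 + 1 + 12 + 2 + 2 + 16 + 48 + 6 = 128.
128 equals 128, so the answer is Yes.

Yes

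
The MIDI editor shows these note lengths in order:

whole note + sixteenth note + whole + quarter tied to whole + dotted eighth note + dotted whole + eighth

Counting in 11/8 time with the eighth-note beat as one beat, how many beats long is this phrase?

One eighth-note beat = 2 sixteenth notes.
In sixteenth notes: whole note = 16; sixteenth note = 1; whole = 16; quarter tied to whole (quarter + whole) = 20; dotted eighth note = 3; dotted whole = 24; eighth = 2.
Adding: 16 + 1 + 16 + 20 + 3 + 24 + 2 = 82.
82 ÷ 2 = 41 beats.

41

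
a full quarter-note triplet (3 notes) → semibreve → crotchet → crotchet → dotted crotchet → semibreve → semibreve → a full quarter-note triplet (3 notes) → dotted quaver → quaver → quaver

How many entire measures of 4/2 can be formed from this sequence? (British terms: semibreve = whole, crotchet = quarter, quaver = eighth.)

One bar of 4/2 = 32 sixteenth notes.
Each duration in sixteenth notes: a full quarter-note triplet (3 notes) (three triplet quarters span one half) = 8; semibreve = 16; crotchet = 4; crotchet = 4; dotted crotchet = 6; semibreve = 16; semibreve = 16; a full quarter-note triplet (3 notes) (three triplet quarters span one half) = 8; dotted quaver = 3; quaver = 2; quaver = 2.
Altogether 8 + 16 + 4 + 4 + 6 + 16 + 16 + 8 + 3 + 2 + 2 = 85.
85 ÷ 32 = 2 complete bars with 21 left over.

2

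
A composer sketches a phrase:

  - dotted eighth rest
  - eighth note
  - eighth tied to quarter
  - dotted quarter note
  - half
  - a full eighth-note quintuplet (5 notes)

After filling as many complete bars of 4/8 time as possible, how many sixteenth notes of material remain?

One bar of 4/8 = 8 sixteenth notes.
Working in sixteenth notes: dotted eighth rest = 3; eighth note = 2; eighth tied to quarter (eighth + quarter) = 6; dotted quarter note = 6; half = 8; a full eighth-note quintuplet (5 notes) (five quintuplet eighths span one half) = 8.
Adding: 3 + 2 + 6 + 6 + 8 + 8 = 33.
33 ÷ 8 = 4 complete bars with 1 sixteenth note remaining.

1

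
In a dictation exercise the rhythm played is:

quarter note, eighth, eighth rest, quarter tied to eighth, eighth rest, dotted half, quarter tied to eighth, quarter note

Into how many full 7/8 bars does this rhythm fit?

One bar of 7/8 = 7 eighth notes.
Convert each value to eighth notes: quarter note = 2; eighth = 1; eighth rest = 1; quarter tied to eighth (quarter + eighth) = 3; eighth rest = 1; dotted half = 6; quarter tied to eighth (quarter + eighth) = 3; quarter note = 2.
Adding: 2 + 1 + 1 + 3 + 1 + 6 + 3 + 2 = 19.
19 ÷ 7 = 2 complete bars with 5 left over.

2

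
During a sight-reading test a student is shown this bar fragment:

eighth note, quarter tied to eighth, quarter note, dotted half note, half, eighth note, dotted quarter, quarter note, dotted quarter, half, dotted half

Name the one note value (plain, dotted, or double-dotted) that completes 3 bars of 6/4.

3 bars of 6/4 = 36 eighth notes.
Express everything in eighth notes: eighth note = 1; quarter tied to eighth (quarter + eighth) = 3; quarter note = 2; dotted half note = 6; half = 4; eighth note = 1; dotted quarter = 3; quarter note = 2; dotted quarter = 3; half = 4; dotted half = 6.
Sum: 1 + 3 + 2 + 6 + 4 + 1 + 3 + 2 + 3 + 4 + 6 = 35.
Remaining: 36 − 35 = 1 eighth note, which is a eighth note.

eighth note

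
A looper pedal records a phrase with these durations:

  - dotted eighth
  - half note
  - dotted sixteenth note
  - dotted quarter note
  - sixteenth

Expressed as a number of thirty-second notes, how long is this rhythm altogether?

39

In thirty-second notes: dotted eighth = 6; half note = 16; dotted sixteenth note = 3; dotted quarter note = 12; sixteenth = 2.
Total: 6 + 16 + 3 + 12 + 2 = 39 thirty-second notes.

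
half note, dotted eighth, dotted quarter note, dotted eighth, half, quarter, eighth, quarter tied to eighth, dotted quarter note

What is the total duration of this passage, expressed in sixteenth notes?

In sixteenth notes: half note = 8; dotted eighth = 3; dotted quarter note = 6; dotted eighth = 3; half = 8; quarter = 4; eighth = 2; quarter tied to eighth (quarter + eighth) = 6; dotted quarter note = 6.
Total: 8 + 3 + 6 + 3 + 8 + 4 + 2 + 6 + 6 = 46 sixteenth notes.

46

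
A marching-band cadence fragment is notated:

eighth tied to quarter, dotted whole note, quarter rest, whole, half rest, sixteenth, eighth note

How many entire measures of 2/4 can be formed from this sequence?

7

One bar of 2/4 = 8 sixteenth notes.
Express everything in sixteenth notes: eighth tied to quarter (eighth + quarter) = 6; dotted whole note = 24; quarter rest = 4; whole = 16; half rest = 8; sixteenth = 1; eighth note = 2.
Adding: 6 + 24 + 4 + 16 + 8 + 1 + 2 = 61.
61 ÷ 8 = 7 complete bars with 5 left over.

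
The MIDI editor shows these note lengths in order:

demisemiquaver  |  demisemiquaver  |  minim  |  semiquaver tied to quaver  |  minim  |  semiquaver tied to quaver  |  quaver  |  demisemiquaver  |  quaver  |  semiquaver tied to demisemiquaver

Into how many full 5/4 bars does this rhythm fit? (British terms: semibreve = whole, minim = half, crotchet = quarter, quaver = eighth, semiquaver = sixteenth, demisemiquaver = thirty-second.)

One bar of 5/4 = 40 thirty-second notes.
Convert each value to thirty-second notes: demisemiquaver = 1; demisemiquaver = 1; minim = 16; semiquaver tied to quaver (semiquaver + quaver) = 6; minim = 16; semiquaver tied to quaver (semiquaver + quaver) = 6; quaver = 4; demisemiquaver = 1; quaver = 4; semiquaver tied to demisemiquaver (semiquaver + demisemiquaver) = 3.
Total: 1 + 1 + 16 + 6 + 16 + 6 + 4 + 1 + 4 + 3 = 58.
58 ÷ 40 = 1 complete bar with 18 left over.

1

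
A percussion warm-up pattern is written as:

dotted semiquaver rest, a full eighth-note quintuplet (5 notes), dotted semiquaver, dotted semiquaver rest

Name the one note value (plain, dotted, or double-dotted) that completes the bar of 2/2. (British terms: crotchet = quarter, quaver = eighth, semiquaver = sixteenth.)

The bar of 2/2 = 32 thirty-second notes.
In thirty-second notes: dotted semiquaver rest = 3; a full eighth-note quintuplet (5 notes) (five quintuplet eighths span one half) = 16; dotted semiquaver = 3; dotted semiquaver rest = 3.
Altogether 3 + 16 + 3 + 3 = 25.
Remaining: 32 − 25 = 7 thirty-second notes, which is a double-dotted eighth note.

double-dotted eighth note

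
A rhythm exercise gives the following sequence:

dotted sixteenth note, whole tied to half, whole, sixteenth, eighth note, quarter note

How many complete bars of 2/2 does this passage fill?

3

One bar of 2/2 = 32 thirty-second notes.
Working in thirty-second notes: dotted sixteenth note = 3; whole tied to half (whole + half) = 48; whole = 32; sixteenth = 2; eighth note = 4; quarter note = 8.
Altogether 3 + 48 + 32 + 2 + 4 + 8 = 97.
97 ÷ 32 = 3 complete bars with 1 left over.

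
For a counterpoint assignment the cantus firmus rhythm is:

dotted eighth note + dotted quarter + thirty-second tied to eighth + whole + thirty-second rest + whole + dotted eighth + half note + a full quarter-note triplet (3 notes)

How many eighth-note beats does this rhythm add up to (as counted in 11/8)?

One eighth-note beat = 4 thirty-second notes.
Express everything in thirty-second notes: dotted eighth note = 6; dotted quarter = 12; thirty-second tied to eighth (thirty-second + eighth) = 5; whole = 32; thirty-second rest = 1; whole = 32; dotted eighth = 6; half note = 16; a full quarter-note triplet (3 notes) (three triplet quarters span one half) = 16.
Altogether 6 + 12 + 5 + 32 + 1 + 32 + 6 + 16 + 16 = 126.
126 ÷ 4 = 31.5 beats.

31.5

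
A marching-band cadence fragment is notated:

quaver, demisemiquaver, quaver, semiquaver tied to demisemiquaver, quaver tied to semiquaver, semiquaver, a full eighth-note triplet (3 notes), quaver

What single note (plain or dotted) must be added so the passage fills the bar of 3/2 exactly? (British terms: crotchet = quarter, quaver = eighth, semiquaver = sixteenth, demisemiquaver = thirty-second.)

The bar of 3/2 = 48 thirty-second notes.
Convert each value to thirty-second notes: quaver = 4; demisemiquaver = 1; quaver = 4; semiquaver tied to demisemiquaver (semiquaver + demisemiquaver) = 3; quaver tied to semiquaver (quaver + semiquaver) = 6; semiquaver = 2; a full eighth-note triplet (3 notes) (three triplet eighths span one quarter) = 8; quaver = 4.
Altogether 4 + 1 + 4 + 3 + 6 + 2 + 8 + 4 = 32.
Remaining: 48 − 32 = 16 thirty-second notes, which is a half note.

half note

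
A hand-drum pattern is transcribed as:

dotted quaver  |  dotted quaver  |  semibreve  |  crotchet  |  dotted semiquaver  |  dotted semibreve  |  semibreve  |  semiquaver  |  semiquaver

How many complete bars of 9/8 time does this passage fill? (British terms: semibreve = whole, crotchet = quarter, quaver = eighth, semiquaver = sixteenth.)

One bar of 9/8 = 36 thirty-second notes.
Each duration in thirty-second notes: dotted quaver = 6; dotted quaver = 6; semibreve = 32; crotchet = 8; dotted semiquaver = 3; dotted semibreve = 48; semibreve = 32; semiquaver = 2; semiquaver = 2.
Adding: 6 + 6 + 32 + 8 + 3 + 48 + 32 + 2 + 2 = 139.
139 ÷ 36 = 3 complete bars with 31 left over.

3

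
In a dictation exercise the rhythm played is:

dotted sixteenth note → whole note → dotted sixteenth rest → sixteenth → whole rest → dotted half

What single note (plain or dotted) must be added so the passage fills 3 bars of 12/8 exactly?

3 bars of 12/8 = 144 thirty-second notes.
In thirty-second notes: dotted sixteenth note = 3; whole note = 32; dotted sixteenth rest = 3; sixteenth = 2; whole rest = 32; dotted half = 24.
Altogether 3 + 32 + 3 + 2 + 32 + 24 = 96.
Remaining: 144 − 96 = 48 thirty-second notes, which is a dotted whole note.

dotted whole note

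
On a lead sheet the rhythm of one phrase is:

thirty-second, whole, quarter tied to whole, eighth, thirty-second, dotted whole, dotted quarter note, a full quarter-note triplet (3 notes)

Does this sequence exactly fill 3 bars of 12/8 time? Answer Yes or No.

No

One bar of 12/8 = 48 thirty-second notes, so 3 bars = 144.
Each duration in thirty-second notes: thirty-second = 1; whole = 32; quarter tied to whole (quarter + whole) = 40; eighth = 4; thirty-second = 1; dotted whole = 48; dotted quarter note = 12; a full quarter-note triplet (3 notes) (three triplet quarters span one half) = 16.
Total: 1 + 32 + 40 + 4 + 1 + 48 + 12 + 16 = 154.
154 exceeds 144, so the answer is No.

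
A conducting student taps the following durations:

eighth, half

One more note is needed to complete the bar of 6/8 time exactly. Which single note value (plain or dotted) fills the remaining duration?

eighth note

The bar of 6/8 = 6 eighth notes.
Convert each value to eighth notes: eighth = 1; half = 4.
Total: 1 + 4 = 5.
Remaining: 6 − 5 = 1 eighth note, which is a eighth note.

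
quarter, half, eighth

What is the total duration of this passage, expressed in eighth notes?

In eighth notes: quarter = 2; half = 4; eighth = 1.
Total: 2 + 4 + 1 = 7 eighth notes.

7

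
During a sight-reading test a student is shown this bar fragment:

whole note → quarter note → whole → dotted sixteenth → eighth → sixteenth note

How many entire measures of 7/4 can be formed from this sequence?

One bar of 7/4 = 56 thirty-second notes.
Express everything in thirty-second notes: whole note = 32; quarter note = 8; whole = 32; dotted sixteenth = 3; eighth = 4; sixteenth note = 2.
Sum: 32 + 8 + 32 + 3 + 4 + 2 = 81.
81 ÷ 56 = 1 complete bar with 25 left over.

1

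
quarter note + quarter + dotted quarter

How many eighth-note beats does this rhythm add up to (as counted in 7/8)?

7

One eighth-note beat = 2 sixteenth notes.
Each duration in sixteenth notes: quarter note = 4; quarter = 4; dotted quarter = 6.
Total: 4 + 4 + 6 = 14.
14 ÷ 2 = 7 beats.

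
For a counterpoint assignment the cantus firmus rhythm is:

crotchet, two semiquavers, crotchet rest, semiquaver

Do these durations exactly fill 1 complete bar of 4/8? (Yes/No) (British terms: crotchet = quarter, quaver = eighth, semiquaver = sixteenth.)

One bar of 4/8 = 8 sixteenth notes.
Working in sixteenth notes: crotchet = 4; semiquaver = 1; semiquaver = 1; crotchet rest = 4; semiquaver = 1.
Total: 4 + 1 + 1 + 4 + 1 = 11.
11 exceeds 8, so the answer is No.

No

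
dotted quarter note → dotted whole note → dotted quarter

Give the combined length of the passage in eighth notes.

18

Each duration in eighth notes: dotted quarter note = 3; dotted whole note = 12; dotted quarter = 3.
Adding: 3 + 12 + 3 = 18 eighth notes.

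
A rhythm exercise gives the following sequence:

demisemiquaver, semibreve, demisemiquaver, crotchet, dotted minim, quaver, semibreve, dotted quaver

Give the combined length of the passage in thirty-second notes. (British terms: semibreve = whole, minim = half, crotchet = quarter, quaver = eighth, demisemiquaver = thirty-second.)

108

In thirty-second notes: demisemiquaver = 1; semibreve = 32; demisemiquaver = 1; crotchet = 8; dotted minim = 24; quaver = 4; semibreve = 32; dotted quaver = 6.
Adding: 1 + 32 + 1 + 8 + 24 + 4 + 32 + 6 = 108 thirty-second notes.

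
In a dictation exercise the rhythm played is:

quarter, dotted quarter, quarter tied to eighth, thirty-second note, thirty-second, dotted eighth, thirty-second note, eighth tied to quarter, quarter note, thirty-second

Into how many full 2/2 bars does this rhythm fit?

One bar of 2/2 = 32 thirty-second notes.
Express everything in thirty-second notes: quarter = 8; dotted quarter = 12; quarter tied to eighth (quarter + eighth) = 12; thirty-second note = 1; thirty-second = 1; dotted eighth = 6; thirty-second note = 1; eighth tied to quarter (eighth + quarter) = 12; quarter note = 8; thirty-second = 1.
Sum: 8 + 12 + 12 + 1 + 1 + 6 + 1 + 12 + 8 + 1 = 62.
62 ÷ 32 = 1 complete bar with 30 left over.

1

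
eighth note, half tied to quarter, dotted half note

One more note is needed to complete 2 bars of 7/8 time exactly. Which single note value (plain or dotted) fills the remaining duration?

eighth note

2 bars of 7/8 = 14 eighth notes.
In eighth notes: eighth note = 1; half tied to quarter (half + quarter) = 6; dotted half note = 6.
Sum: 1 + 6 + 6 = 13.
Remaining: 14 − 13 = 1 eighth note, which is a eighth note.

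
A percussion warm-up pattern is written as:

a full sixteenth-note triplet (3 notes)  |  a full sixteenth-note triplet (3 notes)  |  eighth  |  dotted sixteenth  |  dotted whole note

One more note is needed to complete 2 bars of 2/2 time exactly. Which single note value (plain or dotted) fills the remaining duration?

thirty-second note

2 bars of 2/2 = 64 thirty-second notes.
Each duration in thirty-second notes: a full sixteenth-note triplet (3 notes) (three triplet sixteenths span one eighth) = 4; a full sixteenth-note triplet (3 notes) (three triplet sixteenths span one eighth) = 4; eighth = 4; dotted sixteenth = 3; dotted whole note = 48.
Adding: 4 + 4 + 4 + 3 + 48 = 63.
Remaining: 64 − 63 = 1 thirty-second note, which is a thirty-second note.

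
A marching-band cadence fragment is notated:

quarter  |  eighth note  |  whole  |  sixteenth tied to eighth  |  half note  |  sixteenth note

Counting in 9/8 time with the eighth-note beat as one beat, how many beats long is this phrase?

17

One eighth-note beat = 2 sixteenth notes.
Convert each value to sixteenth notes: quarter = 4; eighth note = 2; whole = 16; sixteenth tied to eighth (sixteenth + eighth) = 3; half note = 8; sixteenth note = 1.
Adding: 4 + 2 + 16 + 3 + 8 + 1 = 34.
34 ÷ 2 = 17 beats.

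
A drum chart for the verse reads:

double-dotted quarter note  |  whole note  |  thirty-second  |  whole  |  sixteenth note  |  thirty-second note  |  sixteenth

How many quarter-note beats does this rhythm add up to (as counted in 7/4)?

One quarter-note beat = 8 thirty-second notes.
Convert each value to thirty-second notes: double-dotted quarter note = 14; whole note = 32; thirty-second = 1; whole = 32; sixteenth note = 2; thirty-second note = 1; sixteenth = 2.
Adding: 14 + 32 + 1 + 32 + 2 + 1 + 2 = 84.
84 ÷ 8 = 10.5 beats.

10.5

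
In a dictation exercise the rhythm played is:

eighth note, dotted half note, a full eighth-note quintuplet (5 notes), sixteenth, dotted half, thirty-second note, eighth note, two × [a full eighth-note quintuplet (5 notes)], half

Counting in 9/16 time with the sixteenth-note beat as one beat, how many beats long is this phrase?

One sixteenth-note beat = 2 thirty-second notes.
Each duration in thirty-second notes: eighth note = 4; dotted half note = 24; a full eighth-note quintuplet (5 notes) (five quintuplet eighths span one half) = 16; sixteenth = 2; dotted half = 24; thirty-second note = 1; eighth note = 4; a full eighth-note quintuplet (5 notes) (five quintuplet eighths span one half) = 16; a full eighth-note quintuplet (5 notes) (five quintuplet eighths span one half) = 16; half = 16.
Altogether 4 + 24 + 16 + 2 + 24 + 1 + 4 + 16 + 16 + 16 = 123.
123 ÷ 2 = 61.5 beats.

61.5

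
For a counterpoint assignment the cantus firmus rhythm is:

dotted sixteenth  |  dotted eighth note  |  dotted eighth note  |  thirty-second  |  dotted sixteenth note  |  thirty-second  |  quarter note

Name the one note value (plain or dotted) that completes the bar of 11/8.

half note

The bar of 11/8 = 44 thirty-second notes.
Working in thirty-second notes: dotted sixteenth = 3; dotted eighth note = 6; dotted eighth note = 6; thirty-second = 1; dotted sixteenth note = 3; thirty-second = 1; quarter note = 8.
Adding: 3 + 6 + 6 + 1 + 3 + 1 + 8 = 28.
Remaining: 44 − 28 = 16 thirty-second notes, which is a half note.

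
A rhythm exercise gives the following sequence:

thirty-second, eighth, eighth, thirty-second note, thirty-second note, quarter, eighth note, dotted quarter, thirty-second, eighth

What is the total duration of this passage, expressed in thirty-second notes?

Express everything in thirty-second notes: thirty-second = 1; eighth = 4; eighth = 4; thirty-second note = 1; thirty-second note = 1; quarter = 8; eighth note = 4; dotted quarter = 12; thirty-second = 1; eighth = 4.
Total: 1 + 4 + 4 + 1 + 1 + 8 + 4 + 12 + 1 + 4 = 40 thirty-second notes.

40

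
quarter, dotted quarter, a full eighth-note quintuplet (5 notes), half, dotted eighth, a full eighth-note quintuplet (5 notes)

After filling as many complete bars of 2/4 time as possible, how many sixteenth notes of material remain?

One bar of 2/4 = 8 sixteenth notes.
In sixteenth notes: quarter = 4; dotted quarter = 6; a full eighth-note quintuplet (5 notes) (five quintuplet eighths span one half) = 8; half = 8; dotted eighth = 3; a full eighth-note quintuplet (5 notes) (five quintuplet eighths span one half) = 8.
Total: 4 + 6 + 8 + 8 + 3 + 8 = 37.
37 ÷ 8 = 4 complete bars with 5 sixteenth notes remaining.

5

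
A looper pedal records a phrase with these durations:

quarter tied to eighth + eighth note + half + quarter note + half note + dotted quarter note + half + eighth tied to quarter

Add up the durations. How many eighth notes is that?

Convert each value to eighth notes: quarter tied to eighth (quarter + eighth) = 3; eighth note = 1; half = 4; quarter note = 2; half note = 4; dotted quarter note = 3; half = 4; eighth tied to quarter (eighth + quarter) = 3.
Altogether 3 + 1 + 4 + 2 + 4 + 3 + 4 + 3 = 24 eighth notes.

24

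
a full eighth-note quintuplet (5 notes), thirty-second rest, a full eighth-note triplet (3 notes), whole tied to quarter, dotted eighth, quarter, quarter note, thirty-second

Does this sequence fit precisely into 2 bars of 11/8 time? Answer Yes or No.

One bar of 11/8 = 44 thirty-second notes, so 2 bars = 88.
In thirty-second notes: a full eighth-note quintuplet (5 notes) (five quintuplet eighths span one half) = 16; thirty-second rest = 1; a full eighth-note triplet (3 notes) (three triplet eighths span one quarter) = 8; whole tied to quarter (whole + quarter) = 40; dotted eighth = 6; quarter = 8; quarter note = 8; thirty-second = 1.
Sum: 16 + 1 + 8 + 40 + 6 + 8 + 8 + 1 = 88.
88 equals 88, so the answer is Yes.

Yes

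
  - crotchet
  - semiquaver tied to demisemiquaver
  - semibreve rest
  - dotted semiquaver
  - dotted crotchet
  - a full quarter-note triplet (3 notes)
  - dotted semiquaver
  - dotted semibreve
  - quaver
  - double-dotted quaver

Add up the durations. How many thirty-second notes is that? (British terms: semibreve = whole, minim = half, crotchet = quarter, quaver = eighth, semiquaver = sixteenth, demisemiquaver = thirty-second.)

136

Express everything in thirty-second notes: crotchet = 8; semiquaver tied to demisemiquaver (semiquaver + demisemiquaver) = 3; semibreve rest = 32; dotted semiquaver = 3; dotted crotchet = 12; a full quarter-note triplet (3 notes) (three triplet quarters span one half) = 16; dotted semiquaver = 3; dotted semibreve = 48; quaver = 4; double-dotted quaver = 7.
Sum: 8 + 3 + 32 + 3 + 12 + 16 + 3 + 48 + 4 + 7 = 136 thirty-second notes.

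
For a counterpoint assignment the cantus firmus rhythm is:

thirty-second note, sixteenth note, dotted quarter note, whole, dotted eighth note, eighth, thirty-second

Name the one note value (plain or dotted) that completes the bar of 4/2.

The bar of 4/2 = 64 thirty-second notes.
Express everything in thirty-second notes: thirty-second note = 1; sixteenth note = 2; dotted quarter note = 12; whole = 32; dotted eighth note = 6; eighth = 4; thirty-second = 1.
Sum: 1 + 2 + 12 + 32 + 6 + 4 + 1 = 58.
Remaining: 64 − 58 = 6 thirty-second notes, which is a dotted eighth note.

dotted eighth note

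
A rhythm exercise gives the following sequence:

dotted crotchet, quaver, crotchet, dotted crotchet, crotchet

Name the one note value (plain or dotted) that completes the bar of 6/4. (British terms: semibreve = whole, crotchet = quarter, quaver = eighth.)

The bar of 6/4 = 12 eighth notes.
Convert each value to eighth notes: dotted crotchet = 3; quaver = 1; crotchet = 2; dotted crotchet = 3; crotchet = 2.
Total: 3 + 1 + 2 + 3 + 2 = 11.
Remaining: 12 − 11 = 1 eighth note, which is a eighth note.

eighth note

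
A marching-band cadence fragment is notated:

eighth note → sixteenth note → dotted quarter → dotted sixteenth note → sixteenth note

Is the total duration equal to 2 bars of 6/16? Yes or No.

No

One bar of 6/16 = 12 thirty-second notes, so 2 bars = 24.
Working in thirty-second notes: eighth note = 4; sixteenth note = 2; dotted quarter = 12; dotted sixteenth note = 3; sixteenth note = 2.
Altogether 4 + 2 + 12 + 3 + 2 = 23.
23 falls short of 24, so the answer is No.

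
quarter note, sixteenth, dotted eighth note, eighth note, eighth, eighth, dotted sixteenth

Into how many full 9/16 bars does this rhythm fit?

1

One bar of 9/16 = 18 thirty-second notes.
Convert each value to thirty-second notes: quarter note = 8; sixteenth = 2; dotted eighth note = 6; eighth note = 4; eighth = 4; eighth = 4; dotted sixteenth = 3.
Sum: 8 + 2 + 6 + 4 + 4 + 4 + 3 = 31.
31 ÷ 18 = 1 complete bar with 13 left over.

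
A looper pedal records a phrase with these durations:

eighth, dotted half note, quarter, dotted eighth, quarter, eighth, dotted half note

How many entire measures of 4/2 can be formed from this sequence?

1

One bar of 4/2 = 32 sixteenth notes.
In sixteenth notes: eighth = 2; dotted half note = 12; quarter = 4; dotted eighth = 3; quarter = 4; eighth = 2; dotted half note = 12.
Altogether 2 + 12 + 4 + 3 + 4 + 2 + 12 = 39.
39 ÷ 32 = 1 complete bar with 7 left over.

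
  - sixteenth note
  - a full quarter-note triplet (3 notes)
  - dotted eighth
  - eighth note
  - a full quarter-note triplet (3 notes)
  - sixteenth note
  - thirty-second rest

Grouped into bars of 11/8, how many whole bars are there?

One bar of 11/8 = 44 thirty-second notes.
In thirty-second notes: sixteenth note = 2; a full quarter-note triplet (3 notes) (three triplet quarters span one half) = 16; dotted eighth = 6; eighth note = 4; a full quarter-note triplet (3 notes) (three triplet quarters span one half) = 16; sixteenth note = 2; thirty-second rest = 1.
Total: 2 + 16 + 6 + 4 + 16 + 2 + 1 = 47.
47 ÷ 44 = 1 complete bar with 3 left over.

1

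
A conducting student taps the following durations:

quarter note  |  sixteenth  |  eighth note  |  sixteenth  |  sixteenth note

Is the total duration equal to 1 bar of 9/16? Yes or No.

Yes

One bar of 9/16 = 9 sixteenth notes.
In sixteenth notes: quarter note = 4; sixteenth = 1; eighth note = 2; sixteenth = 1; sixteenth note = 1.
Total: 4 + 1 + 2 + 1 + 1 = 9.
9 equals 9, so the answer is Yes.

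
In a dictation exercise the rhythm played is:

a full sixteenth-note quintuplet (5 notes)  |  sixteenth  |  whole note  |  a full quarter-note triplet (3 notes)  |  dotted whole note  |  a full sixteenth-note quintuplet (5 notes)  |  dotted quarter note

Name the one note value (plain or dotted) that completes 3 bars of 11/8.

3 bars of 11/8 = 66 sixteenth notes.
Working in sixteenth notes: a full sixteenth-note quintuplet (5 notes) (five quintuplet sixteenths span one quarter) = 4; sixteenth = 1; whole note = 16; a full quarter-note triplet (3 notes) (three triplet quarters span one half) = 8; dotted whole note = 24; a full sixteenth-note quintuplet (5 notes) (five quintuplet sixteenths span one quarter) = 4; dotted quarter note = 6.
Sum: 4 + 1 + 16 + 8 + 24 + 4 + 6 = 63.
Remaining: 66 − 63 = 3 sixteenth notes, which is a dotted eighth note.

dotted eighth note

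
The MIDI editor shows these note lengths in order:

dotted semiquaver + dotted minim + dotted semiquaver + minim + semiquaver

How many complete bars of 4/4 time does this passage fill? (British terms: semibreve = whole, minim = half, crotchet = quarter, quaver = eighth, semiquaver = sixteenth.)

1

One bar of 4/4 = 32 thirty-second notes.
Working in thirty-second notes: dotted semiquaver = 3; dotted minim = 24; dotted semiquaver = 3; minim = 16; semiquaver = 2.
Adding: 3 + 24 + 3 + 16 + 2 = 48.
48 ÷ 32 = 1 complete bar with 16 left over.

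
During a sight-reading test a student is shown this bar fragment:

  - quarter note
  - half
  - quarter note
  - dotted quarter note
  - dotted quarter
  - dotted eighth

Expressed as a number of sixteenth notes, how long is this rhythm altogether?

31

In sixteenth notes: quarter note = 4; half = 8; quarter note = 4; dotted quarter note = 6; dotted quarter = 6; dotted eighth = 3.
Adding: 4 + 8 + 4 + 6 + 6 + 3 = 31 sixteenth notes.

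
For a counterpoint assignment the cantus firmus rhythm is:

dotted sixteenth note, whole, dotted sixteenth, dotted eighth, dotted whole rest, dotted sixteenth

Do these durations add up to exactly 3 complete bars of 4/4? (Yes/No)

One bar of 4/4 = 32 thirty-second notes, so 3 bars = 96.
In thirty-second notes: dotted sixteenth note = 3; whole = 32; dotted sixteenth = 3; dotted eighth = 6; dotted whole rest = 48; dotted sixteenth = 3.
Adding: 3 + 32 + 3 + 6 + 48 + 3 = 95.
95 falls short of 96, so the answer is No.

No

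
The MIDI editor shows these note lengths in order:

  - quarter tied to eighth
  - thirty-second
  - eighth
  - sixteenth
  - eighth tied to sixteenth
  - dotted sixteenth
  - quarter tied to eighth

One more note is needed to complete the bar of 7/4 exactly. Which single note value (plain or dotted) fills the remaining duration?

half note

The bar of 7/4 = 56 thirty-second notes.
Express everything in thirty-second notes: quarter tied to eighth (quarter + eighth) = 12; thirty-second = 1; eighth = 4; sixteenth = 2; eighth tied to sixteenth (eighth + sixteenth) = 6; dotted sixteenth = 3; quarter tied to eighth (quarter + eighth) = 12.
Total: 12 + 1 + 4 + 2 + 6 + 3 + 12 = 40.
Remaining: 56 − 40 = 16 thirty-second notes, which is a half note.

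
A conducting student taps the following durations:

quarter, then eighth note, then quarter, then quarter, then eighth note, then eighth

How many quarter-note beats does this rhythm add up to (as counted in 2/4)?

One quarter-note beat = 2 eighth notes.
Each duration in eighth notes: quarter = 2; eighth note = 1; quarter = 2; quarter = 2; eighth note = 1; eighth = 1.
Altogether 2 + 1 + 2 + 2 + 1 + 1 = 9.
9 ÷ 2 = 4.5 beats.

4.5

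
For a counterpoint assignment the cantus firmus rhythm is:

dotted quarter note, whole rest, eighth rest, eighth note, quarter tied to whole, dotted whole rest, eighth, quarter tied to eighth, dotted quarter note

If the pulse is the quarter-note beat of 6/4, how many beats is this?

21

One quarter-note beat = 2 eighth notes.
Express everything in eighth notes: dotted quarter note = 3; whole rest = 8; eighth rest = 1; eighth note = 1; quarter tied to whole (quarter + whole) = 10; dotted whole rest = 12; eighth = 1; quarter tied to eighth (quarter + eighth) = 3; dotted quarter note = 3.
Altogether 3 + 8 + 1 + 1 + 10 + 12 + 1 + 3 + 3 = 42.
42 ÷ 2 = 21 beats.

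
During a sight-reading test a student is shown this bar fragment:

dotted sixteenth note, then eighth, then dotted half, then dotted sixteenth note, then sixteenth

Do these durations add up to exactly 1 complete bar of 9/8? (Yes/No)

Yes

One bar of 9/8 = 36 thirty-second notes.
In thirty-second notes: dotted sixteenth note = 3; eighth = 4; dotted half = 24; dotted sixteenth note = 3; sixteenth = 2.
Total: 3 + 4 + 24 + 3 + 2 = 36.
36 equals 36, so the answer is Yes.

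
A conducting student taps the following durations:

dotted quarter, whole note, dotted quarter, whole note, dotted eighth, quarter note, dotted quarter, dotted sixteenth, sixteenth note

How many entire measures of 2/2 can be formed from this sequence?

3

One bar of 2/2 = 32 thirty-second notes.
Working in thirty-second notes: dotted quarter = 12; whole note = 32; dotted quarter = 12; whole note = 32; dotted eighth = 6; quarter note = 8; dotted quarter = 12; dotted sixteenth = 3; sixteenth note = 2.
Total: 12 + 32 + 12 + 32 + 6 + 8 + 12 + 3 + 2 = 119.
119 ÷ 32 = 3 complete bars with 23 left over.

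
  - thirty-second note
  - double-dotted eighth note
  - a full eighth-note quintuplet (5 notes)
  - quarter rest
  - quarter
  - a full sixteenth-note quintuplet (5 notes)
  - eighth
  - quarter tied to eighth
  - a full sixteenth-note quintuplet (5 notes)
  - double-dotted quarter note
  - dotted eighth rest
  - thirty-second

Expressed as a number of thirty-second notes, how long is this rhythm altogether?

Convert each value to thirty-second notes: thirty-second note = 1; double-dotted eighth note = 7; a full eighth-note quintuplet (5 notes) (five quintuplet eighths span one half) = 16; quarter rest = 8; quarter = 8; a full sixteenth-note quintuplet (5 notes) (five quintuplet sixteenths span one quarter) = 8; eighth = 4; quarter tied to eighth (quarter + eighth) = 12; a full sixteenth-note quintuplet (5 notes) (five quintuplet sixteenths span one quarter) = 8; double-dotted quarter note = 14; dotted eighth rest = 6; thirty-second = 1.
Sum: 1 + 7 + 16 + 8 + 8 + 8 + 4 + 12 + 8 + 14 + 6 + 1 = 93 thirty-second notes.

93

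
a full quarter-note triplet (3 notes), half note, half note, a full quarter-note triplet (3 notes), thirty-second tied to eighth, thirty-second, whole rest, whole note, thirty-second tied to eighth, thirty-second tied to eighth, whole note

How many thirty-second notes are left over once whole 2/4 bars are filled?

0

One bar of 2/4 = 16 thirty-second notes.
Working in thirty-second notes: a full quarter-note triplet (3 notes) (three triplet quarters span one half) = 16; half note = 16; half note = 16; a full quarter-note triplet (3 notes) (three triplet quarters span one half) = 16; thirty-second tied to eighth (thirty-second + eighth) = 5; thirty-second = 1; whole rest = 32; whole note = 32; thirty-second tied to eighth (thirty-second + eighth) = 5; thirty-second tied to eighth (thirty-second + eighth) = 5; whole note = 32.
Altogether 16 + 16 + 16 + 16 + 5 + 1 + 32 + 32 + 5 + 5 + 32 = 176.
176 ÷ 16 = 11 complete bars with 0 thirty-second notes remaining.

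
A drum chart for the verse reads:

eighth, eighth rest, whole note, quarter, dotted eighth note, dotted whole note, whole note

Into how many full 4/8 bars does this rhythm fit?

One bar of 4/8 = 8 sixteenth notes.
Each duration in sixteenth notes: eighth = 2; eighth rest = 2; whole note = 16; quarter = 4; dotted eighth note = 3; dotted whole note = 24; whole note = 16.
Total: 2 + 2 + 16 + 4 + 3 + 24 + 16 = 67.
67 ÷ 8 = 8 complete bars with 3 left over.

8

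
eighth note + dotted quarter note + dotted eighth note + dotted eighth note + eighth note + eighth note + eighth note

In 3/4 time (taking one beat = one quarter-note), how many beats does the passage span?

One quarter-note beat = 4 sixteenth notes.
Each duration in sixteenth notes: eighth note = 2; dotted quarter note = 6; dotted eighth note = 3; dotted eighth note = 3; eighth note = 2; eighth note = 2; eighth note = 2.
Adding: 2 + 6 + 3 + 3 + 2 + 2 + 2 = 20.
20 ÷ 4 = 5 beats.

5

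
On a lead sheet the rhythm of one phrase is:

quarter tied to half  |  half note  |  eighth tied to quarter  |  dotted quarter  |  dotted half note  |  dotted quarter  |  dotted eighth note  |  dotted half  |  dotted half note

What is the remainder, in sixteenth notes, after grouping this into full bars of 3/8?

5

One bar of 3/8 = 6 sixteenth notes.
Convert each value to sixteenth notes: quarter tied to half (quarter + half) = 12; half note = 8; eighth tied to quarter (eighth + quarter) = 6; dotted quarter = 6; dotted half note = 12; dotted quarter = 6; dotted eighth note = 3; dotted half = 12; dotted half note = 12.
Altogether 12 + 8 + 6 + 6 + 12 + 6 + 3 + 12 + 12 = 77.
77 ÷ 6 = 12 complete bars with 5 sixteenth notes remaining.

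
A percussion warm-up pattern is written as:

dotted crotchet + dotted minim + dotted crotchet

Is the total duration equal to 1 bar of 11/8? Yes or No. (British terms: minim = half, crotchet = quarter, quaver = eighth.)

One bar of 11/8 = 11 eighth notes.
Each duration in eighth notes: dotted crotchet = 3; dotted minim = 6; dotted crotchet = 3.
Total: 3 + 6 + 3 = 12.
12 exceeds 11, so the answer is No.

No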